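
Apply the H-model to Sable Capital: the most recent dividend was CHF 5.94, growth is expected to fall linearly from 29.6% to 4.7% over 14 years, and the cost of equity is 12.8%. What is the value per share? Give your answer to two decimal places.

H-model: P₀ = D₀[(1+g_L) + H(g_S−g_L)]/(r−g_L), with H = 14/2 = 7.
P₀ = 5.94 × [(1+0.047) + 7×(0.296−0.047)] / (0.128−0.047)
   = 5.94 × 2.7900 / 0.081 = 204.6000

CHF 204.60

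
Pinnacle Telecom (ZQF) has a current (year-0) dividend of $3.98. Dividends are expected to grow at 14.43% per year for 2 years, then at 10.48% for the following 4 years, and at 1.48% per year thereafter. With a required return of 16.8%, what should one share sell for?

Three-stage DDM. Project D₁…D_6; terminal Gordon value at t=6 with g = 0.0148; discount at r = 0.168.
D_1 = 4.5543
D_2 = 5.2115
D_3 = 5.7577
D_4 = 6.3611
D_5 = 7.0277
D_6 = 7.7642
TV_6 = 7.8791/(0.168−0.0148) = 51.4303
P₀ = Σ Dₜ/(1+r)ᵗ + TV_6/(1+r)^6 = 41.2980

$41.30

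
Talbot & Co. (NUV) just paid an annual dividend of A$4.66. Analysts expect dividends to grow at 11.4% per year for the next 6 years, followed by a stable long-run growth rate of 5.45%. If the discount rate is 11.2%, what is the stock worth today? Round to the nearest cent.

Two-stage DDM. Project D₁…D_6 at 0.114, terminal growth 0.0545, discount at r = 0.112.
D_1 = 5.1912
D_2 = 5.7830
D_3 = 6.4423
D_4 = 7.1767
D_5 = 7.9949
D_6 = 8.9063
Terminal value at t=6: TV = D_7/(r−g) = 9.3917/(0.112−0.0545) = 163.3337
P₀ = 5.1912/(1+0.112)^1 + 5.7830/(1+0.112)^2 + 6.4423/(1+0.112)^3 + 7.1767/(1+0.112)^4 + 7.9949/(1+0.112)^5 + 8.9063/(1+0.112)^6 + 163.3337/(1+0.112)^6 = 114.5233

A$114.52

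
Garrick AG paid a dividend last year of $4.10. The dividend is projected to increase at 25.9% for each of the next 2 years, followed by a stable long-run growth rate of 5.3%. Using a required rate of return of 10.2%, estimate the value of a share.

$125.04

Two-stage DDM. Project D₁…D_2 at 0.259, terminal growth 0.053, discount at r = 0.102.
D_1 = 5.1619
D_2 = 6.4988
Terminal value at t=2: TV = D_3/(r−g) = 6.8433/(0.102−0.053) = 139.6586
P₀ = 5.1619/(1+0.102)^1 + 6.4988/(1+0.102)^2 + 139.6586/(1+0.102)^2 = 125.0373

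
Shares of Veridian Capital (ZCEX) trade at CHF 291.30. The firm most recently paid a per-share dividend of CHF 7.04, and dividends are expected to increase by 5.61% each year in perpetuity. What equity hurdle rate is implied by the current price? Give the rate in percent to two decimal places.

8.16%

Rearranging the constant-growth DDM: r = D₁/P₀ + g.
D₁ = 7.04 × (1 + 0.0561) = 7.4349.
r = 7.4349 / 291.30 + 0.0561 = 0.02552 + 0.0561 = 0.08162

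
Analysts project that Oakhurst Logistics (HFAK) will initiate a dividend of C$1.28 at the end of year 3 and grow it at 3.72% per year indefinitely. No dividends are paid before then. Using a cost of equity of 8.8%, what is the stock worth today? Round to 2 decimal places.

C$21.29

Deferred-dividend DDM. At t=2 the remaining stream is a growing perpetuity with first payment D_3 = 1.28.
V_2 = D_3/(r−g) = 1.28/(0.088−0.0372) = 25.1969
P₀ = V_2/(1+r)^2 = 25.1969/(1+0.088)^2 = 21.2857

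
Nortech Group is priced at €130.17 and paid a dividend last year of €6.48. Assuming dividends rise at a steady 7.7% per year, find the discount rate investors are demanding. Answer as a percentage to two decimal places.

13.06%

Rearranging the constant-growth DDM: r = D₁/P₀ + g.
D₁ = 6.48 × (1 + 0.077) = 6.9790.
r = 6.9790 / 130.17 + 0.077 = 0.05361 + 0.077 = 0.13061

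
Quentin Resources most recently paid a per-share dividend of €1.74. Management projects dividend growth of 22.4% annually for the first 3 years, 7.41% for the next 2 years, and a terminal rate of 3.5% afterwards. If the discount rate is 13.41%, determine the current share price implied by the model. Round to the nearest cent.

Three-stage DDM. Project D₁…D_5; terminal Gordon value at t=5 with g = 0.035; discount at r = 0.1341.
D_1 = 2.1298
D_2 = 2.6068
D_3 = 3.1908
D_4 = 3.4272
D_5 = 3.6811
TV_5 = 3.8100/(0.1341−0.035) = 38.4459
P₀ = Σ Dₜ/(1+r)ᵗ + TV_5/(1+r)^5 = 30.6184

€30.62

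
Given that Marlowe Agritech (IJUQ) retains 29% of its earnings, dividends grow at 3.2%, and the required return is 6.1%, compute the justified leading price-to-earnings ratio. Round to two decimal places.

24.48

Payout ratio b = 1 − 0.29 = 0.71.
Justified leading P/E = b/(r−g) = 0.71/(0.061−0.032) = 24.4828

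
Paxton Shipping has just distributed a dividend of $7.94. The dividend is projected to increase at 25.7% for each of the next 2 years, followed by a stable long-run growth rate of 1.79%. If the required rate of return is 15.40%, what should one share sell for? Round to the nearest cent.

$88.53

Two-stage DDM. Project D₁…D_2 at 0.257, terminal growth 0.0179, discount at r = 0.154.
D_1 = 9.9806
D_2 = 12.5456
Terminal value at t=2: TV = D_3/(r−g) = 12.7702/(0.154−0.0179) = 93.8292
P₀ = 9.9806/(1+0.154)^1 + 12.5456/(1+0.154)^2 + 93.8292/(1+0.154)^2 = 88.5267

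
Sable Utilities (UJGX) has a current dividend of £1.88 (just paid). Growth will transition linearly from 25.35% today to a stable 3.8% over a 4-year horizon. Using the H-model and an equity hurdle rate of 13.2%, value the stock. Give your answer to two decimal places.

H-model: P₀ = D₀[(1+g_L) + H(g_S−g_L)]/(r−g_L), with H = 4/2 = 2.
P₀ = 1.88 × [(1+0.038) + 2×(0.2535−0.038)] / (0.132−0.038)
   = 1.88 × 1.4690 / 0.094 = 29.3800

£29.38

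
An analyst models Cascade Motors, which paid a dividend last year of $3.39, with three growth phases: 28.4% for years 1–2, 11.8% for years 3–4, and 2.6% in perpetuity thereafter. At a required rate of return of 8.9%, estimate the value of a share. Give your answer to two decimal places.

Three-stage DDM. Project D₁…D_4; terminal Gordon value at t=4 with g = 0.026; discount at r = 0.089.
D_1 = 4.3528
D_2 = 5.5889
D_3 = 6.2484
D_4 = 6.9858
TV_4 = 7.1674/(0.089−0.026) = 113.7680
P₀ = Σ Dₜ/(1+r)ᵗ + TV_4/(1+r)^4 = 99.4077

$99.41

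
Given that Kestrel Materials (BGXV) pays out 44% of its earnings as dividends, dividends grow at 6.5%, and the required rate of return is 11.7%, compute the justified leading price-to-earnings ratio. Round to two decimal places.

8.46

Justified leading P/E = b/(r−g) = 0.44/(0.117−0.065) = 8.4615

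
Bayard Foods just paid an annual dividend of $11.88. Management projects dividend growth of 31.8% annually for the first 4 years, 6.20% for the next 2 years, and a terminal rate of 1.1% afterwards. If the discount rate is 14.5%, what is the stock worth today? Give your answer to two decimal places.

$241.06

Three-stage DDM. Project D₁…D_6; terminal Gordon value at t=6 with g = 0.011; discount at r = 0.145.
D_1 = 15.6578
D_2 = 20.6370
D_3 = 27.1996
D_4 = 35.8491
D_5 = 38.0717
D_6 = 40.4322
TV_6 = 40.8769/(0.145−0.011) = 305.0517
P₀ = Σ Dₜ/(1+r)ᵗ + TV_6/(1+r)^6 = 241.0567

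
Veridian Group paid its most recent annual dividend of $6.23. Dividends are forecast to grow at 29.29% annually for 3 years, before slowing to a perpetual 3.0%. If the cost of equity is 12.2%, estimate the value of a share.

Two-stage DDM. Project D₁…D_3 at 0.2929, terminal growth 0.03, discount at r = 0.122.
D_1 = 8.0548
D_2 = 10.4140
D_3 = 13.4643
Terminal value at t=3: TV = D_4/(r−g) = 13.8682/(0.122−0.03) = 150.7413
P₀ = 8.0548/(1+0.122)^1 + 10.4140/(1+0.122)^2 + 13.4643/(1+0.122)^3 + 150.7413/(1+0.122)^3 = 131.7057

$131.71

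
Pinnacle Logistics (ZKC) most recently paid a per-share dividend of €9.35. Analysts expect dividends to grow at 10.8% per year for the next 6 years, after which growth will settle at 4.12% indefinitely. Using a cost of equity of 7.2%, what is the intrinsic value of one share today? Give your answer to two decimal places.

Two-stage DDM. Project D₁…D_6 at 0.108, terminal growth 0.0412, discount at r = 0.072.
D_1 = 10.3598
D_2 = 11.4787
D_3 = 12.7184
D_4 = 14.0919
D_5 = 15.6139
D_6 = 17.3002
Terminal value at t=6: TV = D_7/(r−g) = 18.0129/(0.072−0.0412) = 584.8354
P₀ = 10.3598/(1+0.072)^1 + 11.4787/(1+0.072)^2 + 12.7184/(1+0.072)^3 + 14.0919/(1+0.072)^4 + 15.6139/(1+0.072)^5 + 17.3002/(1+0.072)^6 + 584.8354/(1+0.072)^6 = 448.4340

€448.43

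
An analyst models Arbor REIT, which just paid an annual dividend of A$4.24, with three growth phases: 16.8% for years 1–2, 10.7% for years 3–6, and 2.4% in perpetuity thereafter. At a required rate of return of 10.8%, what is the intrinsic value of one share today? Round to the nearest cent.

Three-stage DDM. Project D₁…D_6; terminal Gordon value at t=6 with g = 0.024; discount at r = 0.108.
D_1 = 4.9523
D_2 = 5.7843
D_3 = 6.4032
D_4 = 7.0884
D_5 = 7.8468
D_6 = 8.6864
TV_6 = 8.8949/(0.108−0.024) = 105.8919
P₀ = Σ Dₜ/(1+r)ᵗ + TV_6/(1+r)^6 = 85.2154

A$85.22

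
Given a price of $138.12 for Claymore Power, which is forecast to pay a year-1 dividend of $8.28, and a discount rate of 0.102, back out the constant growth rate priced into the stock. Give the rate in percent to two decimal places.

4.21%

From P₀ = D₁/(r − g), the implied growth is g = r − D₁/P₀.
g = 0.102 − 8.28/138.12 = 0.102 − 0.05995 = 0.04205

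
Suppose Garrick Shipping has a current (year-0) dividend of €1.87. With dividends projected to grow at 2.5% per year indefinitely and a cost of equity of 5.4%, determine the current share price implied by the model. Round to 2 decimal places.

€66.09

Gordon growth model: P₀ = D₁/(r − g). D₁ = 1.87 × (1 + 0.025) = 1.9167.
P₀ = 1.9167 / (0.054 − 0.025) = 1.9167 / 0.029 = 66.0948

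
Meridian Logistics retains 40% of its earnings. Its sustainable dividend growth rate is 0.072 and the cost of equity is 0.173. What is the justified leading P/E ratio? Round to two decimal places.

5.94

Payout ratio b = 1 − 0.40 = 0.60.
Justified leading P/E = b/(r−g) = 0.60/(0.173−0.072) = 5.9406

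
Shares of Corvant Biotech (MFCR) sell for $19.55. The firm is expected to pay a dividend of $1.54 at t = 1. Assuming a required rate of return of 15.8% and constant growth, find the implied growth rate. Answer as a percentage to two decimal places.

7.92%

From P₀ = D₁/(r − g), the implied growth is g = r − D₁/P₀.
g = 0.158 − 1.54/19.55 = 0.158 − 0.07877 = 0.07923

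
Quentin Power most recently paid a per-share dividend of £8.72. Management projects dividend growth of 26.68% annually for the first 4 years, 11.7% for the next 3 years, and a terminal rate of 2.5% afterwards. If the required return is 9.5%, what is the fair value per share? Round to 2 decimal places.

Three-stage DDM. Project D₁…D_7; terminal Gordon value at t=7 with g = 0.025; discount at r = 0.095.
D_1 = 11.0465
D_2 = 13.9937
D_3 = 17.7272
D_4 = 22.4568
D_5 = 25.0843
D_6 = 28.0192
D_7 = 31.2974
TV_7 = 32.0798/(0.095−0.025) = 458.2833
P₀ = Σ Dₜ/(1+r)ᵗ + TV_7/(1+r)^7 = 342.4435

£342.44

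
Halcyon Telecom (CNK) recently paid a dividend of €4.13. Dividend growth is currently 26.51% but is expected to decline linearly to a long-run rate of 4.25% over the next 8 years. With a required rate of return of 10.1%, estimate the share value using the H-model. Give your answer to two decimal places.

H-model: P₀ = D₀[(1+g_L) + H(g_S−g_L)]/(r−g_L), with H = 8/2 = 4.
P₀ = 4.13 × [(1+0.0425) + 4×(0.2651−0.0425)] / (0.101−0.0425)
   = 4.13 × 1.9329 / 0.0585 = 136.4594

€136.46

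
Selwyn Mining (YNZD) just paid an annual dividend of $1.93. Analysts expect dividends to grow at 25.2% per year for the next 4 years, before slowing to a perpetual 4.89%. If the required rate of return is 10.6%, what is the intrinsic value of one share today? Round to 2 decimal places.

Two-stage DDM. Project D₁…D_4 at 0.252, terminal growth 0.0489, discount at r = 0.106.
D_1 = 2.4164
D_2 = 3.0253
D_3 = 3.7877
D_4 = 4.7421
Terminal value at t=4: TV = D_5/(r−g) = 4.9740/(0.106−0.0489) = 87.1109
P₀ = 2.4164/(1+0.106)^1 + 3.0253/(1+0.106)^2 + 3.7877/(1+0.106)^3 + 4.7421/(1+0.106)^4 + 87.1109/(1+0.106)^4 = 68.8441

$68.84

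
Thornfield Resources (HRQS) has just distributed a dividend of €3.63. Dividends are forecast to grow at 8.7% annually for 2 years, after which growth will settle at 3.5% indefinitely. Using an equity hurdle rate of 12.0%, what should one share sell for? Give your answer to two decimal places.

Two-stage DDM. Project D₁…D_2 at 0.087, terminal growth 0.035, discount at r = 0.12.
D_1 = 3.9458
D_2 = 4.2891
Terminal value at t=2: TV = D_3/(r−g) = 4.4392/(0.12−0.035) = 52.2260
P₀ = 3.9458/(1+0.12)^1 + 4.2891/(1+0.12)^2 + 52.2260/(1+0.12)^2 = 48.5766

€48.58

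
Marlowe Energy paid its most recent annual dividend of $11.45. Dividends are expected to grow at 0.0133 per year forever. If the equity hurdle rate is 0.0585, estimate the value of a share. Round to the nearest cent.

$256.69

Gordon growth model: P₀ = D₁/(r − g). D₁ = 11.45 × (1 + 0.0133) = 11.6023.
P₀ = 11.6023 / (0.0585 − 0.0133) = 11.6023 / 0.0452 = 256.6877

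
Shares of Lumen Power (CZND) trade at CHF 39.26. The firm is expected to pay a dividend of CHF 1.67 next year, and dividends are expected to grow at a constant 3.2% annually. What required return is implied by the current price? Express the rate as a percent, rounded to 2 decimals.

7.45%

Rearranging the constant-growth DDM: r = D₁/P₀ + g.
r = 1.6700 / 39.26 + 0.032 = 0.04254 + 0.032 = 0.07454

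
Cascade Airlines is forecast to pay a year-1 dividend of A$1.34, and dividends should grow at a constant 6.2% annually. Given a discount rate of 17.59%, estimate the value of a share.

Gordon growth model: P₀ = D₁/(r − g), with D₁ = 1.34 given directly.
P₀ = 1.3400 / (0.1759 − 0.062) = 1.3400 / 0.1139 = 11.7647

A$11.76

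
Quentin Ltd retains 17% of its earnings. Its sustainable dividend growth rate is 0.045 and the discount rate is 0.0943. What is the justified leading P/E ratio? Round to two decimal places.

16.84

Payout ratio b = 1 − 0.17 = 0.83.
Justified leading P/E = b/(r−g) = 0.83/(0.0943−0.045) = 16.8357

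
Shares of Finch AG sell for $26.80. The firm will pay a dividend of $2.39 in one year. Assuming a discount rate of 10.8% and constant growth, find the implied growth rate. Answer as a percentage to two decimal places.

From P₀ = D₁/(r − g), the implied growth is g = r − D₁/P₀.
g = 0.108 − 2.39/26.80 = 0.108 − 0.08918 = 0.01882

1.88%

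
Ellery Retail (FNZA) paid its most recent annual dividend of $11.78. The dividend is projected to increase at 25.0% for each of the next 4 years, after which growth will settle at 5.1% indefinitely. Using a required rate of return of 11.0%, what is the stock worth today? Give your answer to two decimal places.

Two-stage DDM. Project D₁…D_4 at 0.25, terminal growth 0.051, discount at r = 0.11.
D_1 = 14.7250
D_2 = 18.4062
D_3 = 23.0078
D_4 = 28.7598
Terminal value at t=4: TV = D_5/(r−g) = 30.2265/(0.11−0.051) = 512.3138
P₀ = 14.7250/(1+0.11)^1 + 18.4062/(1+0.11)^2 + 23.0078/(1+0.11)^3 + 28.7598/(1+0.11)^4 + 512.3138/(1+0.11)^4 = 401.4497

$401.45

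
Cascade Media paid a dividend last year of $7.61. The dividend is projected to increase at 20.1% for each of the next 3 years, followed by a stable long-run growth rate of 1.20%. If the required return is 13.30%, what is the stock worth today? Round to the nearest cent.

Two-stage DDM. Project D₁…D_3 at 0.201, terminal growth 0.012, discount at r = 0.133.
D_1 = 9.1396
D_2 = 10.9767
D_3 = 13.1830
Terminal value at t=3: TV = D_4/(r−g) = 13.3412/(0.133−0.012) = 110.2577
P₀ = 9.1396/(1+0.133)^1 + 10.9767/(1+0.133)^2 + 13.1830/(1+0.133)^3 + 110.2577/(1+0.133)^3 = 101.4904

$101.49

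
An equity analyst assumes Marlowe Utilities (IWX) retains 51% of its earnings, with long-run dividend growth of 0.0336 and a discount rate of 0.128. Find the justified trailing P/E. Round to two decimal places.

Payout ratio b = 1 − 0.51 = 0.49.
Justified trailing P/E = b(1+g)/(r−g) = 0.49×(1+0.0336)/(0.128−0.0336) = 5.3651

5.37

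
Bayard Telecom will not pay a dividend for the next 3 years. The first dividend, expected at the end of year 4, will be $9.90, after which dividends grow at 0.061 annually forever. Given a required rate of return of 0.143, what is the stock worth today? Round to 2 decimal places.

$80.85

Deferred-dividend DDM. At t=3 the remaining stream is a growing perpetuity with first payment D_4 = 9.90.
V_3 = D_4/(r−g) = 9.90/(0.143−0.061) = 120.7317
P₀ = V_3/(1+r)^3 = 120.7317/(1+0.143)^3 = 80.8505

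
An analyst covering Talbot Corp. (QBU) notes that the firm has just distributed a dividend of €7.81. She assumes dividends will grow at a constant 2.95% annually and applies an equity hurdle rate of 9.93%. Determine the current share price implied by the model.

Gordon growth model: P₀ = D₁/(r − g). D₁ = 7.81 × (1 + 0.0295) = 8.0404.
P₀ = 8.0404 / (0.0993 − 0.0295) = 8.0404 / 0.0698 = 115.1919

€115.19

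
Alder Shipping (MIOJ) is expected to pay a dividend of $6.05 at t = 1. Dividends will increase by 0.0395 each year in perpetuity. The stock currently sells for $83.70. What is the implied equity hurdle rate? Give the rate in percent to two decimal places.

Rearranging the constant-growth DDM: r = D₁/P₀ + g.
r = 6.0500 / 83.70 + 0.0395 = 0.07228 + 0.0395 = 0.11178

11.18%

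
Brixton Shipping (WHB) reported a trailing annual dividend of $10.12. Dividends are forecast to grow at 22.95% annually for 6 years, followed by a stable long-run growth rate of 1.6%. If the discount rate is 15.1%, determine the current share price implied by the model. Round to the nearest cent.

$190.13

Two-stage DDM. Project D₁…D_6 at 0.2295, terminal growth 0.016, discount at r = 0.151.
D_1 = 12.4425
D_2 = 15.2981
D_3 = 18.8090
D_4 = 23.1257
D_5 = 28.4330
D_6 = 34.9584
Terminal value at t=6: TV = D_7/(r−g) = 35.5177/(0.151−0.016) = 263.0944
P₀ = 12.4425/(1+0.151)^1 + 15.2981/(1+0.151)^2 + 18.8090/(1+0.151)^3 + 23.1257/(1+0.151)^4 + 28.4330/(1+0.151)^5 + 34.9584/(1+0.151)^6 + 263.0944/(1+0.151)^6 = 190.1302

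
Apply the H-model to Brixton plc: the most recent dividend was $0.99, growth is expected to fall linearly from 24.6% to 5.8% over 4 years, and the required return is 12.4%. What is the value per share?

H-model: P₀ = D₀[(1+g_L) + H(g_S−g_L)]/(r−g_L), with H = 4/2 = 2.
P₀ = 0.99 × [(1+0.058) + 2×(0.246−0.058)] / (0.124−0.058)
   = 0.99 × 1.4340 / 0.066 = 21.5100

$21.51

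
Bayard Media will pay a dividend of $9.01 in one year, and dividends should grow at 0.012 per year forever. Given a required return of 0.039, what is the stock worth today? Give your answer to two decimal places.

Gordon growth model: P₀ = D₁/(r − g), with D₁ = 9.01 given directly.
P₀ = 9.0100 / (0.039 − 0.012) = 9.0100 / 0.027 = 333.7037

$333.70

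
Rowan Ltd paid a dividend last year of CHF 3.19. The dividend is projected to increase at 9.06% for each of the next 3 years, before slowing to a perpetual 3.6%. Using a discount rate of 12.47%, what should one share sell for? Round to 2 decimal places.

CHF 42.97

Two-stage DDM. Project D₁…D_3 at 0.0906, terminal growth 0.036, discount at r = 0.1247.
D_1 = 3.4790
D_2 = 3.7942
D_3 = 4.1380
Terminal value at t=3: TV = D_4/(r−g) = 4.2869/(0.1247−0.036) = 48.3307
P₀ = 3.4790/(1+0.1247)^1 + 3.7942/(1+0.1247)^2 + 4.1380/(1+0.1247)^3 + 48.3307/(1+0.1247)^3 = 42.9727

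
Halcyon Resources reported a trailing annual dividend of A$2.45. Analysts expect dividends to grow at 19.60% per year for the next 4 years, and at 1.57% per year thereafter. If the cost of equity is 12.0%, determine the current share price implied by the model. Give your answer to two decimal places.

Two-stage DDM. Project D₁…D_4 at 0.196, terminal growth 0.0157, discount at r = 0.12.
D_1 = 2.9302
D_2 = 3.5045
D_3 = 4.1914
D_4 = 5.0129
Terminal value at t=4: TV = D_5/(r−g) = 5.0916/(0.12−0.0157) = 48.8171
P₀ = 2.9302/(1+0.12)^1 + 3.5045/(1+0.12)^2 + 4.1914/(1+0.12)^3 + 5.0129/(1+0.12)^4 + 48.8171/(1+0.12)^4 = 42.6033

A$42.60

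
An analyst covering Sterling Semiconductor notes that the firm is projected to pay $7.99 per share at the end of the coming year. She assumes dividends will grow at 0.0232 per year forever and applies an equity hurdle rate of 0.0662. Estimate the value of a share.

Gordon growth model: P₀ = D₁/(r − g), with D₁ = 7.99 given directly.
P₀ = 7.9900 / (0.0662 − 0.0232) = 7.9900 / 0.043 = 185.8140

$185.81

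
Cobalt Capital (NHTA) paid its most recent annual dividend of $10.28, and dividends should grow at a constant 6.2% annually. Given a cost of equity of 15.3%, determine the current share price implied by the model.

Gordon growth model: P₀ = D₁/(r − g). D₁ = 10.28 × (1 + 0.062) = 10.9174.
P₀ = 10.9174 / (0.153 − 0.062) = 10.9174 / 0.091 = 119.9710

$119.97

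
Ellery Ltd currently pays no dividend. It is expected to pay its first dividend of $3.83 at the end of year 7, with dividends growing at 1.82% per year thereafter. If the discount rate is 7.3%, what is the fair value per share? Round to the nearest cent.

$45.80

Deferred-dividend DDM. At t=6 the remaining stream is a growing perpetuity with first payment D_7 = 3.83.
V_6 = D_7/(r−g) = 3.83/(0.073−0.0182) = 69.8905
P₀ = V_6/(1+r)^6 = 69.8905/(1+0.073)^6 = 45.7952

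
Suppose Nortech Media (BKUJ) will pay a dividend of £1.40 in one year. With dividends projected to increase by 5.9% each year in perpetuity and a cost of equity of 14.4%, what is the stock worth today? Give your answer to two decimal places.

£16.47

Gordon growth model: P₀ = D₁/(r − g), with D₁ = 1.40 given directly.
P₀ = 1.4000 / (0.144 − 0.059) = 1.4000 / 0.085 = 16.4706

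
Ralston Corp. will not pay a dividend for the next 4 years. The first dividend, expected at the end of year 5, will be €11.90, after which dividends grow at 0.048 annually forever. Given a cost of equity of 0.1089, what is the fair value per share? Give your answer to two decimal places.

€129.23

Deferred-dividend DDM. At t=4 the remaining stream is a growing perpetuity with first payment D_5 = 11.90.
V_4 = D_5/(r−g) = 11.90/(0.1089−0.048) = 195.4023
P₀ = V_4/(1+r)^4 = 195.4023/(1+0.1089)^4 = 129.2290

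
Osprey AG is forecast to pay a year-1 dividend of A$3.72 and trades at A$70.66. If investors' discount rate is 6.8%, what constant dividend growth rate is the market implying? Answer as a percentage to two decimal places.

From P₀ = D₁/(r − g), the implied growth is g = r − D₁/P₀.
g = 0.068 − 3.72/70.66 = 0.068 − 0.05265 = 0.01535

1.54%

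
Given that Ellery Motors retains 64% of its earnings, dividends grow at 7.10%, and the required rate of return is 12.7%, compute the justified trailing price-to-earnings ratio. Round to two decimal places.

6.88

Payout ratio b = 1 − 0.64 = 0.36.
Justified trailing P/E = b(1+g)/(r−g) = 0.36×(1+0.071)/(0.127−0.071) = 6.8850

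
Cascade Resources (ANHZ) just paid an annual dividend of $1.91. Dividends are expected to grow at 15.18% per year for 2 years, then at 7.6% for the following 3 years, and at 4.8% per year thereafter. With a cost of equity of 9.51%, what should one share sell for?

$54.84

Three-stage DDM. Project D₁…D_5; terminal Gordon value at t=5 with g = 0.048; discount at r = 0.0951.
D_1 = 2.1999
D_2 = 2.5339
D_3 = 2.7265
D_4 = 2.9337
D_5 = 3.1566
TV_5 = 3.3082/(0.0951−0.048) = 70.2368
P₀ = Σ Dₜ/(1+r)ᵗ + TV_5/(1+r)^5 = 54.8380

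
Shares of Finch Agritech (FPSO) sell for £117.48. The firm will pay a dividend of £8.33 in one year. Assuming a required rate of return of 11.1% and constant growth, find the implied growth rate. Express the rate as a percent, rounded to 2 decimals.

From P₀ = D₁/(r − g), the implied growth is g = r − D₁/P₀.
g = 0.111 − 8.33/117.48 = 0.111 − 0.07091 = 0.04009

4.01%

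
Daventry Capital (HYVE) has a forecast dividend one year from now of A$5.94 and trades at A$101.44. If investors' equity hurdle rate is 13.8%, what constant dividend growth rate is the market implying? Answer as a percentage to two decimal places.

7.94%

From P₀ = D₁/(r − g), the implied growth is g = r − D₁/P₀.
g = 0.138 − 5.94/101.44 = 0.138 − 0.05856 = 0.07944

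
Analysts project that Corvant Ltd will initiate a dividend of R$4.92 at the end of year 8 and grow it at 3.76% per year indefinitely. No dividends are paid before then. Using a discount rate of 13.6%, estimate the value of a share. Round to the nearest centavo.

R$20.48

Deferred-dividend DDM. At t=7 the remaining stream is a growing perpetuity with first payment D_8 = 4.92.
V_7 = D_8/(r−g) = 4.92/(0.136−0.0376) = 50.0000
P₀ = V_7/(1+r)^7 = 50.0000/(1+0.136)^7 = 20.4796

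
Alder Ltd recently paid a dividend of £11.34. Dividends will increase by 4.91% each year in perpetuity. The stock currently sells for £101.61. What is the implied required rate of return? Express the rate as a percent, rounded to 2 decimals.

Rearranging the constant-growth DDM: r = D₁/P₀ + g.
D₁ = 11.34 × (1 + 0.0491) = 11.8968.
r = 11.8968 / 101.61 + 0.0491 = 0.11708 + 0.0491 = 0.16618

16.62%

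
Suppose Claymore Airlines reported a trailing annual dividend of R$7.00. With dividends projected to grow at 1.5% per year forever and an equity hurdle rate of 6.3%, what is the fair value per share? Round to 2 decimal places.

R$148.02

Gordon growth model: P₀ = D₁/(r − g). D₁ = 7.00 × (1 + 0.015) = 7.1050.
P₀ = 7.1050 / (0.063 − 0.015) = 7.1050 / 0.048 = 148.0208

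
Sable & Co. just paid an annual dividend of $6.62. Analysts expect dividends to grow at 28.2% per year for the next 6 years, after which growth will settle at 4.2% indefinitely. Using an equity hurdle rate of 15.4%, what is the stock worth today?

Two-stage DDM. Project D₁…D_6 at 0.282, terminal growth 0.042, discount at r = 0.154.
D_1 = 8.4868
D_2 = 10.8801
D_3 = 13.9483
D_4 = 17.8818
D_5 = 22.9244
D_6 = 29.3891
Terminal value at t=6: TV = D_7/(r−g) = 30.6234/(0.154−0.042) = 273.4235
P₀ = 8.4868/(1+0.154)^1 + 10.8801/(1+0.154)^2 + 13.9483/(1+0.154)^3 + 17.8818/(1+0.154)^4 + 22.9244/(1+0.154)^5 + 29.3891/(1+0.154)^6 + 273.4235/(1+0.154)^6 = 174.0998

$174.10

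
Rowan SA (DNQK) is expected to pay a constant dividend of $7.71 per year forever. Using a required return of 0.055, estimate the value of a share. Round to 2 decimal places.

Zero-growth DDM (perpetuity): P₀ = D/r = 7.71 / 0.055 = 140.1818

$140.18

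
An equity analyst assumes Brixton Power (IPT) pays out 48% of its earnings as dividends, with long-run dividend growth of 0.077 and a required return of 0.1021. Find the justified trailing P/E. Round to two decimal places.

20.60

Justified trailing P/E = b(1+g)/(r−g) = 0.48×(1+0.077)/(0.1021−0.077) = 20.5960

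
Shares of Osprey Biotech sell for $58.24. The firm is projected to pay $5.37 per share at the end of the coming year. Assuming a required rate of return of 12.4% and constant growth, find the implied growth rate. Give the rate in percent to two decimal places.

3.18%

From P₀ = D₁/(r − g), the implied growth is g = r − D₁/P₀.
g = 0.124 − 5.37/58.24 = 0.124 − 0.09220 = 0.03180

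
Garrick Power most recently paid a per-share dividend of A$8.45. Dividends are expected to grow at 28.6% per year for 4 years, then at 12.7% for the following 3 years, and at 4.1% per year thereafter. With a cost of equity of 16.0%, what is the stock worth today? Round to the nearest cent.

Three-stage DDM. Project D₁…D_7; terminal Gordon value at t=7 with g = 0.041; discount at r = 0.16.
D_1 = 10.8667
D_2 = 13.9746
D_3 = 17.9713
D_4 = 23.1111
D_5 = 26.0462
D_6 = 29.3541
D_7 = 33.0820
TV_7 = 34.4384/(0.16−0.041) = 289.3984
P₀ = Σ Dₜ/(1+r)ᵗ + TV_7/(1+r)^7 = 182.5829

A$182.58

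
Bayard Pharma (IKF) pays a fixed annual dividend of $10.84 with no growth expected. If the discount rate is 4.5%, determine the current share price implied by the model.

Zero-growth DDM (perpetuity): P₀ = D/r = 10.84 / 0.045 = 240.8889

$240.89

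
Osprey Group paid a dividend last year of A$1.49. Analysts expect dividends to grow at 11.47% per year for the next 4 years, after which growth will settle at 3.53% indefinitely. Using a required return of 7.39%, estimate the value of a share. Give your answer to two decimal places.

A$52.94

Two-stage DDM. Project D₁…D_4 at 0.1147, terminal growth 0.0353, discount at r = 0.0739.
D_1 = 1.6609
D_2 = 1.8514
D_3 = 2.0638
D_4 = 2.3005
Terminal value at t=4: TV = D_5/(r−g) = 2.3817/(0.0739−0.0353) = 61.7017
P₀ = 1.6609/(1+0.0739)^1 + 1.8514/(1+0.0739)^2 + 2.0638/(1+0.0739)^3 + 2.3005/(1+0.0739)^4 + 61.7017/(1+0.0739)^4 = 52.9399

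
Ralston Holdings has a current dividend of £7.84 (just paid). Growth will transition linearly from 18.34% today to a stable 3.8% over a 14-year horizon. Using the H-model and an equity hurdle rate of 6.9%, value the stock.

£519.92

H-model: P₀ = D₀[(1+g_L) + H(g_S−g_L)]/(r−g_L), with H = 14/2 = 7.
P₀ = 7.84 × [(1+0.038) + 7×(0.1834−0.038)] / (0.069−0.038)
   = 7.84 × 2.0558 / 0.031 = 519.9185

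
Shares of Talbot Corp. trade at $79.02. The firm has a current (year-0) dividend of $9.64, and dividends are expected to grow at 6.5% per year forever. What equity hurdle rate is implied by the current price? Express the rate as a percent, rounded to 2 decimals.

19.49%

Rearranging the constant-growth DDM: r = D₁/P₀ + g.
D₁ = 9.64 × (1 + 0.065) = 10.2666.
r = 10.2666 / 79.02 + 0.065 = 0.12992 + 0.065 = 0.19492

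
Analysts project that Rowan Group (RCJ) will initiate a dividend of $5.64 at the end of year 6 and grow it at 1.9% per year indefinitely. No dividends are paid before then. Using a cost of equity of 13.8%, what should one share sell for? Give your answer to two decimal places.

$24.83

Deferred-dividend DDM. At t=5 the remaining stream is a growing perpetuity with first payment D_6 = 5.64.
V_5 = D_6/(r−g) = 5.64/(0.138−0.019) = 47.3950
P₀ = V_5/(1+r)^5 = 47.3950/(1+0.138)^5 = 24.8325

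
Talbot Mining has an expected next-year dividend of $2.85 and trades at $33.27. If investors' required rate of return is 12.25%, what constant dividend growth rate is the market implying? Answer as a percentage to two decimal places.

3.68%

From P₀ = D₁/(r − g), the implied growth is g = r − D₁/P₀.
g = 0.1225 − 2.85/33.27 = 0.1225 − 0.08566 = 0.03684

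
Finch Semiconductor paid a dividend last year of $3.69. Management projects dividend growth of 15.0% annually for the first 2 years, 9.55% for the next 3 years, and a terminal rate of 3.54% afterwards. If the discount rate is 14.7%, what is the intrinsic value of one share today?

$47.55

Three-stage DDM. Project D₁…D_5; terminal Gordon value at t=5 with g = 0.0354; discount at r = 0.147.
D_1 = 4.2435
D_2 = 4.8800
D_3 = 5.3461
D_4 = 5.8566
D_5 = 6.4159
TV_5 = 6.6430/(0.147−0.0354) = 59.5255
P₀ = Σ Dₜ/(1+r)ᵗ + TV_5/(1+r)^5 = 47.5510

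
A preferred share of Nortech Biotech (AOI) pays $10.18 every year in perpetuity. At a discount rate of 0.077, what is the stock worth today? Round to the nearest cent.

Zero-growth DDM (perpetuity): P₀ = D/r = 10.18 / 0.077 = 132.2078

$132.21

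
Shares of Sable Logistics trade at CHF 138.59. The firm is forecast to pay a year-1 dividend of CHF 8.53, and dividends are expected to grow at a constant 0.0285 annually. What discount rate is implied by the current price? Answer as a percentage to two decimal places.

9.00%

Rearranging the constant-growth DDM: r = D₁/P₀ + g.
r = 8.5300 / 138.59 + 0.0285 = 0.06155 + 0.0285 = 0.09005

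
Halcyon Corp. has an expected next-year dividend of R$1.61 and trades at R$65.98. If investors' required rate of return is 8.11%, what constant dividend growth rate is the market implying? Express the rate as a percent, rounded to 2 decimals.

5.67%

From P₀ = D₁/(r − g), the implied growth is g = r − D₁/P₀.
g = 0.0811 − 1.61/65.98 = 0.0811 − 0.02440 = 0.05670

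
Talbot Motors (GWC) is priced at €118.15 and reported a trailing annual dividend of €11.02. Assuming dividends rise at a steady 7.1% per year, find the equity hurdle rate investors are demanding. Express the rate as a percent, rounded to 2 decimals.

Rearranging the constant-growth DDM: r = D₁/P₀ + g.
D₁ = 11.02 × (1 + 0.071) = 11.8024.
r = 11.8024 / 118.15 + 0.071 = 0.09989 + 0.071 = 0.17089

17.09%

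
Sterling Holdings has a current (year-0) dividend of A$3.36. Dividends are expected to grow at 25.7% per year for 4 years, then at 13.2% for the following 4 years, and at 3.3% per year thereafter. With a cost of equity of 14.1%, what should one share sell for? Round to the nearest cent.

Three-stage DDM. Project D₁…D_8; terminal Gordon value at t=8 with g = 0.033; discount at r = 0.141.
D_1 = 4.2235
D_2 = 5.3090
D_3 = 6.6734
D_4 = 8.3884
D_5 = 9.4957
D_6 = 10.7491
D_7 = 12.1680
D_8 = 13.7742
TV_8 = 14.2287/(0.141−0.033) = 131.7476
P₀ = Σ Dₜ/(1+r)ᵗ + TV_8/(1+r)^8 = 82.4933

A$82.49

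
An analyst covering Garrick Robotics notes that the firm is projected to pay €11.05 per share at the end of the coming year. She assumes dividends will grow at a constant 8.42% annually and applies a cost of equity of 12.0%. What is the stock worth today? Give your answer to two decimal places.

€308.66

Gordon growth model: P₀ = D₁/(r − g), with D₁ = 11.05 given directly.
P₀ = 11.0500 / (0.12 − 0.0842) = 11.0500 / 0.0358 = 308.6592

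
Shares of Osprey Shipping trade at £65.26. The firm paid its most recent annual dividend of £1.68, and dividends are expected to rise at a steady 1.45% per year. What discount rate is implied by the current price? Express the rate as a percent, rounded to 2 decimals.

Rearranging the constant-growth DDM: r = D₁/P₀ + g.
D₁ = 1.68 × (1 + 0.0145) = 1.7044.
r = 1.7044 / 65.26 + 0.0145 = 0.02612 + 0.0145 = 0.04062

4.06%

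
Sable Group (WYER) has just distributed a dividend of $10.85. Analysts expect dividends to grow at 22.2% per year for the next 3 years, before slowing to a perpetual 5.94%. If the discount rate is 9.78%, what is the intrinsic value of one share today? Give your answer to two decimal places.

Two-stage DDM. Project D₁…D_3 at 0.222, terminal growth 0.0594, discount at r = 0.0978.
D_1 = 13.2587
D_2 = 16.2021
D_3 = 19.7990
Terminal value at t=3: TV = D_4/(r−g) = 20.9751/(0.0978−0.0594) = 546.2257
P₀ = 13.2587/(1+0.0978)^1 + 16.2021/(1+0.0978)^2 + 19.7990/(1+0.0978)^3 + 546.2257/(1+0.0978)^3 = 453.3460

$453.35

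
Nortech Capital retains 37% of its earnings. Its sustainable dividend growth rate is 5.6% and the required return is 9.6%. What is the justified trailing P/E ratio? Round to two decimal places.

Payout ratio b = 1 − 0.37 = 0.63.
Justified trailing P/E = b(1+g)/(r−g) = 0.63×(1+0.056)/(0.096−0.056) = 16.6320

16.63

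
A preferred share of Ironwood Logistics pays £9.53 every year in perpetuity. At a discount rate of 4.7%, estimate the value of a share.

£202.77

Zero-growth DDM (perpetuity): P₀ = D/r = 9.53 / 0.047 = 202.7660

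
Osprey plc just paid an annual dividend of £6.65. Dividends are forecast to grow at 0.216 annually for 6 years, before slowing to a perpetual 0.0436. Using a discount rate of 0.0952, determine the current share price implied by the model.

Two-stage DDM. Project D₁…D_6 at 0.216, terminal growth 0.0436, discount at r = 0.0952.
D_1 = 8.0864
D_2 = 9.8331
D_3 = 11.9570
D_4 = 14.5397
D_5 = 17.6803
D_6 = 21.4992
Terminal value at t=6: TV = D_7/(r−g) = 22.4366/(0.0952−0.0436) = 434.8179
P₀ = 8.0864/(1+0.0952)^1 + 9.8331/(1+0.0952)^2 + 11.9570/(1+0.0952)^3 + 14.5397/(1+0.0952)^4 + 17.6803/(1+0.0952)^5 + 21.4992/(1+0.0952)^6 + 434.8179/(1+0.0952)^6 = 310.4376

£310.44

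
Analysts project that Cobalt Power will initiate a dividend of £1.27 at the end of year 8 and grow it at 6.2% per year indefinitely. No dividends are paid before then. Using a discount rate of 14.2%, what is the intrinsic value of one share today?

Deferred-dividend DDM. At t=7 the remaining stream is a growing perpetuity with first payment D_8 = 1.27.
V_7 = D_8/(r−g) = 1.27/(0.142−0.062) = 15.8750
P₀ = V_7/(1+r)^7 = 15.8750/(1+0.142)^7 = 6.2669

£6.27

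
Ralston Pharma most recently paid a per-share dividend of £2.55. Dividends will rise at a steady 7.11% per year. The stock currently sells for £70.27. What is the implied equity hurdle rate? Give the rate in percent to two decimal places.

Rearranging the constant-growth DDM: r = D₁/P₀ + g.
D₁ = 2.55 × (1 + 0.0711) = 2.7313.
r = 2.7313 / 70.27 + 0.0711 = 0.03887 + 0.0711 = 0.10997

11.00%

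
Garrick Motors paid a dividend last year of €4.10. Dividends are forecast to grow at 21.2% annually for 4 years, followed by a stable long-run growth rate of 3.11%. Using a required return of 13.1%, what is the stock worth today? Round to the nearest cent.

€75.36

Two-stage DDM. Project D₁…D_4 at 0.212, terminal growth 0.0311, discount at r = 0.131.
D_1 = 4.9692
D_2 = 6.0227
D_3 = 7.2995
D_4 = 8.8470
Terminal value at t=4: TV = D_5/(r−g) = 9.1221/(0.131−0.0311) = 91.3124
P₀ = 4.9692/(1+0.131)^1 + 6.0227/(1+0.131)^2 + 7.2995/(1+0.131)^3 + 8.8470/(1+0.131)^4 + 91.3124/(1+0.131)^4 = 75.3601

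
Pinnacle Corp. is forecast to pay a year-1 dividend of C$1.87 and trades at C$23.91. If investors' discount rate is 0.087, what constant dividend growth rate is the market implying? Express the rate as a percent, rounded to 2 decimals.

0.88%

From P₀ = D₁/(r − g), the implied growth is g = r − D₁/P₀.
g = 0.087 − 1.87/23.91 = 0.087 − 0.07821 = 0.00879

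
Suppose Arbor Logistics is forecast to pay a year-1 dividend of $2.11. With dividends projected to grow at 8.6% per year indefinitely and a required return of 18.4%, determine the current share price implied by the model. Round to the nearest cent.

Gordon growth model: P₀ = D₁/(r − g), with D₁ = 2.11 given directly.
P₀ = 2.1100 / (0.184 − 0.086) = 2.1100 / 0.098 = 21.5306

$21.53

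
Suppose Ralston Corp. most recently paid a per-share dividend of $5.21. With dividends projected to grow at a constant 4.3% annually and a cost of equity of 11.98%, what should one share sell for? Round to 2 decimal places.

Gordon growth model: P₀ = D₁/(r − g). D₁ = 5.21 × (1 + 0.043) = 5.4340.
P₀ = 5.4340 / (0.1198 − 0.043) = 5.4340 / 0.0768 = 70.7556

$70.76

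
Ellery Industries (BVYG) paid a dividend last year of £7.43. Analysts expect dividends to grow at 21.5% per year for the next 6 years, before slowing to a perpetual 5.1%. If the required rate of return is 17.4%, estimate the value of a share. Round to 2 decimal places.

£128.36

Two-stage DDM. Project D₁…D_6 at 0.215, terminal growth 0.051, discount at r = 0.174.
D_1 = 9.0274
D_2 = 10.9684
D_3 = 13.3265
D_4 = 16.1918
D_5 = 19.6730
D_6 = 23.9027
Terminal value at t=6: TV = D_7/(r−g) = 25.1217/(0.174−0.051) = 204.2415
P₀ = 9.0274/(1+0.174)^1 + 10.9684/(1+0.174)^2 + 13.3265/(1+0.174)^3 + 16.1918/(1+0.174)^4 + 19.6730/(1+0.174)^5 + 23.9027/(1+0.174)^6 + 204.2415/(1+0.174)^6 = 128.3649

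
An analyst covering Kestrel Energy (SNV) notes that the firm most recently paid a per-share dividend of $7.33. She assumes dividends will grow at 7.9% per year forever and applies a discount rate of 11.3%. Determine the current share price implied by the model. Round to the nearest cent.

Gordon growth model: P₀ = D₁/(r − g). D₁ = 7.33 × (1 + 0.079) = 7.9091.
P₀ = 7.9091 / (0.113 − 0.079) = 7.9091 / 0.034 = 232.6197

$232.62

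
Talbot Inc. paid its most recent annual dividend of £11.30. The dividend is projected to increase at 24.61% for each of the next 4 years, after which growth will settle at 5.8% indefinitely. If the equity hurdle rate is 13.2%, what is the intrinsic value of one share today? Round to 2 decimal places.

£295.02

Two-stage DDM. Project D₁…D_4 at 0.2461, terminal growth 0.058, discount at r = 0.132.
D_1 = 14.0809
D_2 = 17.5462
D_3 = 21.8644
D_4 = 27.2452
Terminal value at t=4: TV = D_5/(r−g) = 28.8254/(0.132−0.058) = 389.5327
P₀ = 14.0809/(1+0.132)^1 + 17.5462/(1+0.132)^2 + 21.8644/(1+0.132)^3 + 27.2452/(1+0.132)^4 + 389.5327/(1+0.132)^4 = 295.0207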